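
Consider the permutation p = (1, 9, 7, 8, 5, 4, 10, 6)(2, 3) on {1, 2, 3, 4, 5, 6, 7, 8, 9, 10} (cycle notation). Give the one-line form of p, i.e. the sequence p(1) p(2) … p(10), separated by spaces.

9 3 2 10 4 1 8 5 7 6

Each element maps to the next entry in its cycle (wrapping to the front): 1→9, 2→3, 3→2, 4→10, 5→4, 6→1, 7→8, 8→5, 9→7, 10→6.
So the one-line form is 9 3 2 10 4 1 8 5 7 6.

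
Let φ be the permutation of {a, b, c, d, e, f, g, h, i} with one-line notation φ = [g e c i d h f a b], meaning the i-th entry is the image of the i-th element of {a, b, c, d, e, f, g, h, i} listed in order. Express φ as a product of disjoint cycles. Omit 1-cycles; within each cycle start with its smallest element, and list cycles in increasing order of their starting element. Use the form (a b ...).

(a g f h)(b e d i)

Iterating φ from a gives a → g → f → h → a; that is the 4-cycle (a g f h).
Repeating from the next unused element and collecting all non-trivial cycles gives (a g f h)(b e d i).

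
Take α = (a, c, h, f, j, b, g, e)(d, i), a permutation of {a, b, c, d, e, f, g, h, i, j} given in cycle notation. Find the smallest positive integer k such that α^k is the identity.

8

The disjoint cycles have lengths 8, 2.
Since disjoint cycles commute, ord(α) = lcm(8, 2) = 8.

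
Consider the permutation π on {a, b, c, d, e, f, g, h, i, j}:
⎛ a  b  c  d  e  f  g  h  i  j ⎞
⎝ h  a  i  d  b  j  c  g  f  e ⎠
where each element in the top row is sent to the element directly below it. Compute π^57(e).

h

Tracing e → b → … returns to e after 9 steps, so e lies in a 9-cycle (a, h, g, c, i, f, j, e, b).
Since the cycle has length 9, π^57 acts on it the same as π^3 (57 mod 9 = 3).
Advancing 3 steps from e: e → b → a → h.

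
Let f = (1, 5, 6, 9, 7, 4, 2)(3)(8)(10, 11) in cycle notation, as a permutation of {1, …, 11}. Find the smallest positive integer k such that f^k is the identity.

14

The cycle type of f is (7, 2, 1, 1).
Since disjoint cycles commute, ord(f) = lcm(7, 2) = 14.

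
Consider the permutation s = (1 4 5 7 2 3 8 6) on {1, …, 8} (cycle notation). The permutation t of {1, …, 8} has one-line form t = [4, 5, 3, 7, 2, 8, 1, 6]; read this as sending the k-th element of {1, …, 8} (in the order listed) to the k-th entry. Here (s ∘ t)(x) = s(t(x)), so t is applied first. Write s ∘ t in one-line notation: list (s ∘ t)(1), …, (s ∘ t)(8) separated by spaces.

Chase each element through t then s: 1 → 4 → 5; 2 → 5 → 7; 3 → 3 → 8; 4 → 7 → 2; 5 → 2 → 3; 6 → 8 → 6; 7 → 1 → 4; 8 → 6 → 1.
Collecting the images, s ∘ t = [5 7 8 2 3 6 4 1].

5 7 8 2 3 6 4 1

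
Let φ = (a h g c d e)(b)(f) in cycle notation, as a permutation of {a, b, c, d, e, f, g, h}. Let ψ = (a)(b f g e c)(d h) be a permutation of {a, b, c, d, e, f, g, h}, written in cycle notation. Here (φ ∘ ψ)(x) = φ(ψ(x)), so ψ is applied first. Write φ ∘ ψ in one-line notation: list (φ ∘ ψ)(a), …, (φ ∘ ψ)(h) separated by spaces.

h f b g d c a e

Chase each element through ψ then φ: a → a → h; b → f → f; c → b → b; d → h → g; e → c → d; f → g → c; g → e → a; h → d → e.
So φ ∘ ψ in one-line form is h f b g d c a e.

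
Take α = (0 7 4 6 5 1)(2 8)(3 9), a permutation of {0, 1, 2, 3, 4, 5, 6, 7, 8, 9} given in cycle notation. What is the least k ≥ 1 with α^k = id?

The disjoint cycles have lengths 6, 2, 2.
The order of α is the least common multiple of its cycle lengths: lcm(6, 2, 2) = 6.

6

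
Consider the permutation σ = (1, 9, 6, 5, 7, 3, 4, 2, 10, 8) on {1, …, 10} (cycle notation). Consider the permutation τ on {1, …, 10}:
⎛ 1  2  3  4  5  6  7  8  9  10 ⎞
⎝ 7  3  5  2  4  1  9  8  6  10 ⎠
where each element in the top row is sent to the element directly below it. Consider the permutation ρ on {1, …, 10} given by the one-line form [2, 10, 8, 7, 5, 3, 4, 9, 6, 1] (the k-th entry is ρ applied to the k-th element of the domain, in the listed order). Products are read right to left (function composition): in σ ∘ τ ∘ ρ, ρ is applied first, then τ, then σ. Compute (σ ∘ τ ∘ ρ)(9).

(σ ∘ τ ∘ ρ)(9) = σ(τ(ρ(9))). ρ(9) = 6, then τ(6) = 1, then σ(1) = 9, so the result is 9.

9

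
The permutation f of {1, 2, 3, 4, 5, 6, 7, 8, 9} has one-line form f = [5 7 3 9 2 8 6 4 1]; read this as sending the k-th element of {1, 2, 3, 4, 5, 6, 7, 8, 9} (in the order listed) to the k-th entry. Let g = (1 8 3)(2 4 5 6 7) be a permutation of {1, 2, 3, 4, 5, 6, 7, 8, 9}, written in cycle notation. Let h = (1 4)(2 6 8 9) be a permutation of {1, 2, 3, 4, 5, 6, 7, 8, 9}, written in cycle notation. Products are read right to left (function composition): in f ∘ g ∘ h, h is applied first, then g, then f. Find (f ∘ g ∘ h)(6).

3

Apply the permutations in order: h(6) = 8, then g(8) = 3, then f(3) = 3. So (f ∘ g ∘ h)(6) = 3.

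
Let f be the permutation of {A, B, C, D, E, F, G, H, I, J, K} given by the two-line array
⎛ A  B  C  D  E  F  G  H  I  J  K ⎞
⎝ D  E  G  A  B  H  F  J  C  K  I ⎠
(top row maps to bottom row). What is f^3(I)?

F

Tracing I → C → … returns to I after 7 steps, so I lies in a 7-cycle (C G F H J K I).
Advancing 3 steps from I: I → C → G → F.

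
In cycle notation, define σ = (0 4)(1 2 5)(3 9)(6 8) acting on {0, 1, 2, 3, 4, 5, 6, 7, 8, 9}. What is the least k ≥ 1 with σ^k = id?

6

The cycle type of σ is (3, 2, 2, 2, 1).
The order is lcm(3, 2, 2, 2) = 6.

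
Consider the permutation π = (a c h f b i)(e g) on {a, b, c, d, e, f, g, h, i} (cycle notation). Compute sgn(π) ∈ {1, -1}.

The cycle lengths are 6, 2, 1.
A cycle is odd iff its length is even; π has 2 even-length cycles, so sgn(π) = (−1)^2 and π is even.

1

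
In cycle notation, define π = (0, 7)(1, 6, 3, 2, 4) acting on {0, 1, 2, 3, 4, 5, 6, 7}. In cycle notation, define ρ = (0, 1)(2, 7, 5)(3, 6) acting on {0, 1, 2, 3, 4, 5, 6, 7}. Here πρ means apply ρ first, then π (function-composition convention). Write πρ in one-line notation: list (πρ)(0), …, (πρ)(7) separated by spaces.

(πρ)(x) = π(ρ(x)). Computing each image: π(ρ(0)) = π(1) = 6, π(ρ(1)) = π(0) = 7, π(ρ(2)) = π(7) = 0, π(ρ(3)) = π(6) = 3, π(ρ(4)) = π(4) = 1, π(ρ(5)) = π(2) = 4, π(ρ(6)) = π(3) = 2, π(ρ(7)) = π(5) = 5.
Hence πρ = [6 7 0 3 1 4 2 5].

6 7 0 3 1 4 2 5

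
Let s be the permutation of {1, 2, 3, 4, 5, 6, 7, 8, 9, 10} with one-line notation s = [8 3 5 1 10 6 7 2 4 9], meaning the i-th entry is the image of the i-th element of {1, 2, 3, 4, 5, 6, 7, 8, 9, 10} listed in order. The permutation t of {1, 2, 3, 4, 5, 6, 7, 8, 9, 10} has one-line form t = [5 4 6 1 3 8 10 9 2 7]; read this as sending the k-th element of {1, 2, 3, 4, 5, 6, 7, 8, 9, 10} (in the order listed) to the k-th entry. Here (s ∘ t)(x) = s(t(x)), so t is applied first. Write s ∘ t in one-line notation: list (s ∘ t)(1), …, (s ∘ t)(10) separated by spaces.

10 1 6 8 5 2 9 4 3 7

(s ∘ t)(x) = s(t(x)). Computing each image: s(t(1)) = s(5) = 10, s(t(2)) = s(4) = 1, s(t(3)) = s(6) = 6, s(t(4)) = s(1) = 8, s(t(5)) = s(3) = 5, s(t(6)) = s(8) = 2, s(t(7)) = s(10) = 9, s(t(8)) = s(9) = 4, s(t(9)) = s(2) = 3, s(t(10)) = s(7) = 7.
Hence s ∘ t = [10 1 6 8 5 2 9 4 3 7].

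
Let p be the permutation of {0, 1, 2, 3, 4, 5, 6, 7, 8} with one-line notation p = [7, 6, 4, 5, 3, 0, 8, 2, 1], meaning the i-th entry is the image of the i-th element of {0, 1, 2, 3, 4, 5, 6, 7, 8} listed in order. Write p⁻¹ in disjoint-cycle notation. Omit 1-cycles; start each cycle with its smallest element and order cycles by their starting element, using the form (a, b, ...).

The cycle decomposition of p is (0, 7, 2, 4, 3, 5)(1, 6, 8).
Reversing each cycle (and rotating so the smallest element leads) gives p⁻¹ = (0, 5, 3, 4, 2, 7)(1, 8, 6).

(0, 5, 3, 4, 2, 7)(1, 8, 6)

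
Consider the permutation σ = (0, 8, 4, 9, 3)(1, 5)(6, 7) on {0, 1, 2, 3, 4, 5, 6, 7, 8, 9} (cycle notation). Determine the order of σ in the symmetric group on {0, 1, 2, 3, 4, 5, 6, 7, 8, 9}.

The disjoint cycles have lengths 5, 2, 2, 1.
The order of σ is the least common multiple of its cycle lengths: lcm(5, 2, 2) = 10.

10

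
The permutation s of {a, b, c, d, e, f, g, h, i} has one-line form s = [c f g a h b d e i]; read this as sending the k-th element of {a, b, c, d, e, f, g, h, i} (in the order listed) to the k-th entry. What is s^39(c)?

a

Tracing c → g → … returns to c after 4 steps, so c lies in a 4-cycle (a c g d).
Powers repeat with period 4 on this cycle, and 39 mod 4 = 3, so s^39(c) = s^3(c).
Advancing 3 steps from c: c → g → d → a.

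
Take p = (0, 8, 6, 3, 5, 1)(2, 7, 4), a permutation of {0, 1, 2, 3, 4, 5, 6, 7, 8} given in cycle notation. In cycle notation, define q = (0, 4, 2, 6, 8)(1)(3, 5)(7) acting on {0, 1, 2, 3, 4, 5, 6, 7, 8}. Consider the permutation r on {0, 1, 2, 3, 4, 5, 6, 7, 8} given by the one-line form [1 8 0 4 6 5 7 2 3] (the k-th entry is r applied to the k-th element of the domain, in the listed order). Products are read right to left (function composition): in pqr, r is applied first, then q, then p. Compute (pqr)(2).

Apply the permutations in order: r(2) = 0, then q(0) = 4, then p(4) = 2. So (pqr)(2) = 2.

2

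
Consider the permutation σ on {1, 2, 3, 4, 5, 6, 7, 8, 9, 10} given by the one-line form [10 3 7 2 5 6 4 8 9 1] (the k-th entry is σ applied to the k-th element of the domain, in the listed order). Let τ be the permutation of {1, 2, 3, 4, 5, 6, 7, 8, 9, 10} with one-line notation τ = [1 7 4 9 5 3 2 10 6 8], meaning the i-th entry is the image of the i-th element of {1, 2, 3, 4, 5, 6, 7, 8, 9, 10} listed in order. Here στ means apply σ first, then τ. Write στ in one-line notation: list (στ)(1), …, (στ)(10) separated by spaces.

8 4 2 7 5 3 9 10 6 1

(στ)(x) = τ(σ(x)). Computing each image: τ(σ(1)) = τ(10) = 8, τ(σ(2)) = τ(3) = 4, τ(σ(3)) = τ(7) = 2, τ(σ(4)) = τ(2) = 7, τ(σ(5)) = τ(5) = 5, τ(σ(6)) = τ(6) = 3, τ(σ(7)) = τ(4) = 9, τ(σ(8)) = τ(8) = 10, τ(σ(9)) = τ(9) = 6, τ(σ(10)) = τ(1) = 1.
Hence στ = [8 4 2 7 5 3 9 10 6 1].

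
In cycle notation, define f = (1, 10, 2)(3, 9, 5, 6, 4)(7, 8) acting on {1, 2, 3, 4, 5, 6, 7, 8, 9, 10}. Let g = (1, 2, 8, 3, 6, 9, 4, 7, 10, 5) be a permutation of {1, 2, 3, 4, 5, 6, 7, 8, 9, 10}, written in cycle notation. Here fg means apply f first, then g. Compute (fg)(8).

10

f(8) = 7, then g(7) = 10; composing gives (fg)(8) = 10.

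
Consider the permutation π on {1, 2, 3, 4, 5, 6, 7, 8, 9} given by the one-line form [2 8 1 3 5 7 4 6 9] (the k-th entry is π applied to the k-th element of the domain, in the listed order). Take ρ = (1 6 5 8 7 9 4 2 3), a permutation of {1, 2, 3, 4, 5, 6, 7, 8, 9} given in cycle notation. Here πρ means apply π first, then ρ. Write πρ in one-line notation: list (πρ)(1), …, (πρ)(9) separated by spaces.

For each element, apply π then ρ: 1 → 2 → 3; 2 → 8 → 7; 3 → 1 → 6; 4 → 3 → 1; 5 → 5 → 8; 6 → 7 → 9; 7 → 4 → 2; 8 → 6 → 5; 9 → 9 → 4.
So πρ in one-line form is 3 7 6 1 8 9 2 5 4.

3 7 6 1 8 9 2 5 4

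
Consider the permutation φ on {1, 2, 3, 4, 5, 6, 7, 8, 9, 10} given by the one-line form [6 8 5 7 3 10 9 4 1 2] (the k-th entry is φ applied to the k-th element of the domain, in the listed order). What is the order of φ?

Writing φ as disjoint cycles, the cycle lengths are 8, 2.
The order of φ is the least common multiple of its cycle lengths: lcm(8, 2) = 8.

8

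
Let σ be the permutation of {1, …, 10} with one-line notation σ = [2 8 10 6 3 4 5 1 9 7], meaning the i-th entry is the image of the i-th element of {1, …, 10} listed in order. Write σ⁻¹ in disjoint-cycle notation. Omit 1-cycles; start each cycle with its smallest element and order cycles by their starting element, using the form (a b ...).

(1 8 2)(3 5 7 10)(4 6)

The cycle decomposition of σ is (1 2 8)(3 10 7 5)(4 6).
Reversing each cycle (and rotating so the smallest element leads) gives σ⁻¹ = (1 8 2)(3 5 7 10)(4 6).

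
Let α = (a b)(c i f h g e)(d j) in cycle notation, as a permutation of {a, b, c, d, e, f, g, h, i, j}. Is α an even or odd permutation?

odd

The cycle lengths are 6, 2, 2.
A cycle of length ℓ contributes ℓ−1 transpositions, so α is a product of 5 + 1 + 1 = 7 transpositions — odd.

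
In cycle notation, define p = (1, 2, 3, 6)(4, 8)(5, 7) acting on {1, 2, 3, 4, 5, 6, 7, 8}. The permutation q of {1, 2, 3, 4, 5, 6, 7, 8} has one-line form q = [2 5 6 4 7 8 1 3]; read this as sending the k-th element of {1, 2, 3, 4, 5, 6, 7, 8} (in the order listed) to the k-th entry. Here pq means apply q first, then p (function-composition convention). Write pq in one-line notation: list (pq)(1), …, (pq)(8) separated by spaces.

3 7 1 8 5 4 2 6

(pq)(x) = p(q(x)). Computing each image: p(q(1)) = p(2) = 3, p(q(2)) = p(5) = 7, p(q(3)) = p(6) = 1, p(q(4)) = p(4) = 8, p(q(5)) = p(7) = 5, p(q(6)) = p(8) = 4, p(q(7)) = p(1) = 2, p(q(8)) = p(3) = 6.
Hence pq = [3 7 1 8 5 4 2 6].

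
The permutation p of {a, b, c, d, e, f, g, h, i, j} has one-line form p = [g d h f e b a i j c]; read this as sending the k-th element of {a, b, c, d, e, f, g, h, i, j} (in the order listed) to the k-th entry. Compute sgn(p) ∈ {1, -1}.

In disjoint-cycle form the cycle lengths are 4, 3, 2, 1.
A cycle is odd iff its length is even; p has 2 even-length cycles, so sgn(p) = (−1)^2 and p is even.

1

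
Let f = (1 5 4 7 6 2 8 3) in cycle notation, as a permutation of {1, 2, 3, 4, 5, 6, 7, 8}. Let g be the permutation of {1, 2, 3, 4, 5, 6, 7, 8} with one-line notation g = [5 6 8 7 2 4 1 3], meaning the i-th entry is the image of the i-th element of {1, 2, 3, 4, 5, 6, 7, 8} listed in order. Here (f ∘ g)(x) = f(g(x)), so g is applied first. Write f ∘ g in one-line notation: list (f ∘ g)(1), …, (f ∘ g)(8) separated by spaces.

4 2 3 6 8 7 5 1

Chase each element through g then f: 1 → 5 → 4; 2 → 6 → 2; 3 → 8 → 3; 4 → 7 → 6; 5 → 2 → 8; 6 → 4 → 7; 7 → 1 → 5; 8 → 3 → 1.
So f ∘ g in one-line form is 4 2 3 6 8 7 5 1.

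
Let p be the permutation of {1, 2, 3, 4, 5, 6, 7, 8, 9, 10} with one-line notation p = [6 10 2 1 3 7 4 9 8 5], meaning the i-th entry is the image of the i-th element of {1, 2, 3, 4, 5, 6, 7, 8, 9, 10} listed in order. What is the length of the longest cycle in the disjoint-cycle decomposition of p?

Decomposing into disjoint cycles gives (1, 6, 7, 4)(2, 10, 5, 3)(8, 9); the longest has length 4.

4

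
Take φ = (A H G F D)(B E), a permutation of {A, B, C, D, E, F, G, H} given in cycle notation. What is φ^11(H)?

H lies in the 5-cycle (A H G F D).
Since the cycle has length 5, φ^11 acts on it the same as φ^1 (11 mod 5 = 1).
Advancing 1 step from H: H → G.

G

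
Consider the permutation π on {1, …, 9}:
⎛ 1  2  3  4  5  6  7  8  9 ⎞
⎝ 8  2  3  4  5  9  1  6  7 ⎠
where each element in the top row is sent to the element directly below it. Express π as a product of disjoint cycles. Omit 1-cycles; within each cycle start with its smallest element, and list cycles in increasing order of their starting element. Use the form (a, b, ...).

(1, 8, 6, 9, 7)

From 1: 1 → 8 → 6 → 9 → 7 → 1, closing the cycle (1, 8, 6, 9, 7).
Continuing from each remaining unvisited element yields (1, 8, 6, 9, 7).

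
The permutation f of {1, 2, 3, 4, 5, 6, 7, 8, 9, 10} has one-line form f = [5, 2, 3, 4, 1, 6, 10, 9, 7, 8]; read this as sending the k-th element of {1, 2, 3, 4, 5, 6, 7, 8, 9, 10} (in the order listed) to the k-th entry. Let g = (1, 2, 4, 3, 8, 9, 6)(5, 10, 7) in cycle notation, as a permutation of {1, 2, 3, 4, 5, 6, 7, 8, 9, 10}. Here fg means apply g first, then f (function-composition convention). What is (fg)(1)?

g(1) = 2, then f(2) = 2; composing gives (fg)(1) = 2.

2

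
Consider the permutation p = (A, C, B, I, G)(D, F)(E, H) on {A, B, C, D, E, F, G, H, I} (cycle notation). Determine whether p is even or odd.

The cycle lengths are 5, 2, 2.
A cycle of length ℓ contributes ℓ−1 transpositions, so p is a product of 4 + 1 + 1 = 6 transpositions — even.

even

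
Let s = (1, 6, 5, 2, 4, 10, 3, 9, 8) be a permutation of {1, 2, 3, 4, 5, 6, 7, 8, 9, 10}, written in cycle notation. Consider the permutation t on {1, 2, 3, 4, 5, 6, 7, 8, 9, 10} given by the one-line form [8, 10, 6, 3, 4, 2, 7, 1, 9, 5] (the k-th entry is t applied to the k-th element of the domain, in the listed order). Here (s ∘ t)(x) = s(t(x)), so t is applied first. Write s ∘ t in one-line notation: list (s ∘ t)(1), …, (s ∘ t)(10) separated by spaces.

For each element, apply t then s: 1 → 8 → 1; 2 → 10 → 3; 3 → 6 → 5; 4 → 3 → 9; 5 → 4 → 10; 6 → 2 → 4; 7 → 7 → 7; 8 → 1 → 6; 9 → 9 → 8; 10 → 5 → 2.
So s ∘ t in one-line form is 1 3 5 9 10 4 7 6 8 2.

1 3 5 9 10 4 7 6 8 2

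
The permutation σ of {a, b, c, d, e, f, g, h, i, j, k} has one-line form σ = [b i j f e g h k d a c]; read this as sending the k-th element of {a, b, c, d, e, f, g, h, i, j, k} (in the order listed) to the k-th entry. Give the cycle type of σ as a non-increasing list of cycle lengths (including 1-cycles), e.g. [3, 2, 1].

[10, 1]

The disjoint cycles are (a, b, i, d, f, g, h, k, c, j)(e), with lengths 10, 1 in non-increasing order.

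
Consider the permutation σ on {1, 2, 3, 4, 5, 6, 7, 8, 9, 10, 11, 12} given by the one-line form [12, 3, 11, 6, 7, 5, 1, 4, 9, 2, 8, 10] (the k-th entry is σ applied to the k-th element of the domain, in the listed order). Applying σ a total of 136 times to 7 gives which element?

Tracing 7 → 1 → … returns to 7 after 11 steps, so 7 lies in an 11-cycle (1, 12, 10, 2, 3, 11, 8, 4, 6, 5, 7).
On an 11-cycle, σ^11 is the identity, so σ^136 = σ^4 there (136 ≡ 4 mod 11).
Advancing 4 steps from 7: 7 → 1 → 12 → 10 → 2.

2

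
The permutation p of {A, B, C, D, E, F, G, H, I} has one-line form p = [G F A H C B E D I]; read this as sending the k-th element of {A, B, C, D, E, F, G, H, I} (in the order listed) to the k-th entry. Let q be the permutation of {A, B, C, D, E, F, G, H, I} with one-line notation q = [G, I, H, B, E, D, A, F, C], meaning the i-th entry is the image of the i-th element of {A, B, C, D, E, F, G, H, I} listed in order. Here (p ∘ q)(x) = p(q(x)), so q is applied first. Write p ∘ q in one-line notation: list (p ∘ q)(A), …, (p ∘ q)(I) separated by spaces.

E I D F C H G B A

(p ∘ q)(x) = p(q(x)). Computing each image: p(q(A)) = p(G) = E, p(q(B)) = p(I) = I, p(q(C)) = p(H) = D, p(q(D)) = p(B) = F, p(q(E)) = p(E) = C, p(q(F)) = p(D) = H, p(q(G)) = p(A) = G, p(q(H)) = p(F) = B, p(q(I)) = p(C) = A.
Hence p ∘ q = [E I D F C H G B A].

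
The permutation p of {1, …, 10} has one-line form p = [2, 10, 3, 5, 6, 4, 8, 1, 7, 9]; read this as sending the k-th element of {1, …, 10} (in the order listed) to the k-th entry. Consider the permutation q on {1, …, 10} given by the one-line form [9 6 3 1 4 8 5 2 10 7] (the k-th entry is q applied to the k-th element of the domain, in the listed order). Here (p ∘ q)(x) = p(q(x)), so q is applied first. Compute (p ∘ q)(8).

10

(p ∘ q)(8) = p(q(8)). q(8) = 2, then p(2) = 10. So (p ∘ q)(8) = 10.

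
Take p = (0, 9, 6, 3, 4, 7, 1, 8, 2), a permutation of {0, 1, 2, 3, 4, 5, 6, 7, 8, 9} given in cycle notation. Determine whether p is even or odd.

The cycle lengths are 9, 1.
A cycle of length ℓ contributes ℓ−1 transpositions, so p is a product of 8 transpositions — even.

even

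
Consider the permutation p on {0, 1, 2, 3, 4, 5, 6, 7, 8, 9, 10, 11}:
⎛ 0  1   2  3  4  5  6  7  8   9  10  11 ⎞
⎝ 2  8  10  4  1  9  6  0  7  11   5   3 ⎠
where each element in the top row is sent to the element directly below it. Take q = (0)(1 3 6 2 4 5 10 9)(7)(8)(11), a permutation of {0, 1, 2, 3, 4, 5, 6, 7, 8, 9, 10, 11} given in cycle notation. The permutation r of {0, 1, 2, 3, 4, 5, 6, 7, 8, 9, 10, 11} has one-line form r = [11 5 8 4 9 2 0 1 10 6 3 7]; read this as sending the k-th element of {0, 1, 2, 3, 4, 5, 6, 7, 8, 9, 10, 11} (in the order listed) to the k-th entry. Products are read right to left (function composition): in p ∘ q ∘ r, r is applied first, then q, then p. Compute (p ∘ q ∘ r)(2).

(p ∘ q ∘ r)(2) = p(q(r(2))). r(2) = 8, then q(8) = 8, then p(8) = 7, so the result is 7.

7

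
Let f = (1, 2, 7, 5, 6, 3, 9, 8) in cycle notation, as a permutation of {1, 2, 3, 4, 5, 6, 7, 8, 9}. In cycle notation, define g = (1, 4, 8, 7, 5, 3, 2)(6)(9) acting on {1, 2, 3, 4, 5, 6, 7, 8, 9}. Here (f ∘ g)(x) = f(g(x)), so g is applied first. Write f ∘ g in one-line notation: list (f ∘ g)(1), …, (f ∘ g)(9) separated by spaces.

Chase each element through g then f: 1 → 4 → 4; 2 → 1 → 2; 3 → 2 → 7; 4 → 8 → 1; 5 → 3 → 9; 6 → 6 → 3; 7 → 5 → 6; 8 → 7 → 5; 9 → 9 → 8.
So f ∘ g in one-line form is 4 2 7 1 9 3 6 5 8.

4 2 7 1 9 3 6 5 8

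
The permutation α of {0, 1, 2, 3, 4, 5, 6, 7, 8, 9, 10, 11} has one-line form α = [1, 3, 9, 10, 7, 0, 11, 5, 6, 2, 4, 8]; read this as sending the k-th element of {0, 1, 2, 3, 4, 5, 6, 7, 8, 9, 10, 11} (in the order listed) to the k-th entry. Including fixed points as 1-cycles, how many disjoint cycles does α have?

3

The cycle decomposition is (0 1 3 10 4 7 5)(2 9)(6 11 8), which has 3 cycles (counting 1-cycles).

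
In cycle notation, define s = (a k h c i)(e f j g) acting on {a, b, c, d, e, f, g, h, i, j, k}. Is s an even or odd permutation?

The cycle lengths are 5, 4, 1, 1.
A cycle is odd iff its length is even; s has 1 even-length cycle, so sgn(s) = (−1)^1 and s is odd.

odd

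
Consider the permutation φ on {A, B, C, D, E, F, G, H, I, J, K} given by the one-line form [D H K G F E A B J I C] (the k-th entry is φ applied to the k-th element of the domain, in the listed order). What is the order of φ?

6

The disjoint-cycle form of φ has cycle lengths 3, 2, 2, 2, 2.
Since disjoint cycles commute, ord(φ) = lcm(3, 2, 2, 2, 2) = 6.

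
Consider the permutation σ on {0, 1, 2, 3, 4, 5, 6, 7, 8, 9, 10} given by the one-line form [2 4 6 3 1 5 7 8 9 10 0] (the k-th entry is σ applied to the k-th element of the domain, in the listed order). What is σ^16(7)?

9

Tracing 7 → 8 → … returns to 7 after 7 steps, so 7 lies in a 7-cycle (0, 2, 6, 7, 8, 9, 10).
On a 7-cycle, σ^7 is the identity, so σ^16 = σ^2 there (16 ≡ 2 mod 7).
Advancing 2 steps from 7: 7 → 8 → 9.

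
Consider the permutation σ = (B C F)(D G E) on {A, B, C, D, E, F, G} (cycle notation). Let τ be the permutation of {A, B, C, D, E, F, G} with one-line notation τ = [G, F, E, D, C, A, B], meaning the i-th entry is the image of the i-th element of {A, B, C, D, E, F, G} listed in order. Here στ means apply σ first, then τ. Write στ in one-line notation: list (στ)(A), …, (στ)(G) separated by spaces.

(στ)(x) = τ(σ(x)). Computing each image: τ(σ(A)) = τ(A) = G, τ(σ(B)) = τ(C) = E, τ(σ(C)) = τ(F) = A, τ(σ(D)) = τ(G) = B, τ(σ(E)) = τ(D) = D, τ(σ(F)) = τ(B) = F, τ(σ(G)) = τ(E) = C.
Hence στ = [G E A B D F C].

G E A B D F C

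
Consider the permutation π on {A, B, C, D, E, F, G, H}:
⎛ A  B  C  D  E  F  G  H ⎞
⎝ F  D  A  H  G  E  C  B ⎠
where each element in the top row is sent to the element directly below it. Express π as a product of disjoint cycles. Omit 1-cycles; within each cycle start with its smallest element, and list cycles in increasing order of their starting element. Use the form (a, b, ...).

Start at A and follow images: A → F → E → G → C → A, giving the cycle (A, F, E, G, C).
Repeating from the next unused element and collecting all non-trivial cycles gives (A, F, E, G, C)(B, D, H).

(A, F, E, G, C)(B, D, H)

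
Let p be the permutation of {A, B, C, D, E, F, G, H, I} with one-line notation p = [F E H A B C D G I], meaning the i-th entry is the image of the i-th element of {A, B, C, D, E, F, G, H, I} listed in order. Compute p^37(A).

F

Tracing A → F → … returns to A after 6 steps, so A lies in a 6-cycle (A F C H G D).
Since the cycle has length 6, p^37 acts on it the same as p^1 (37 mod 6 = 1).
Advancing 1 step from A: A → F.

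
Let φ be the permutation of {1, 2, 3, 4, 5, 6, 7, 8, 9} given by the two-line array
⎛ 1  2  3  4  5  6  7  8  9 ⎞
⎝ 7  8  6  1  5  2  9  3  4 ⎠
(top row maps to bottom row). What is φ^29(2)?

Tracing 2 → 8 → … returns to 2 after 4 steps, so 2 lies in a 4-cycle (2, 8, 3, 6).
On a 4-cycle, φ^4 is the identity, so φ^29 = φ^1 there (29 ≡ 1 mod 4).
Advancing 1 step from 2: 2 → 8.

8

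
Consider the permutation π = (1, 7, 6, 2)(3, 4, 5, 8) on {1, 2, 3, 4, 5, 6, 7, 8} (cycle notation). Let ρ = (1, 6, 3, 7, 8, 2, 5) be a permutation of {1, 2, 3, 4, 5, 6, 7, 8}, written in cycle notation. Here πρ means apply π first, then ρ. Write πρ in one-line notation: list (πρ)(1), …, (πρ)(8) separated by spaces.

(πρ)(x) = ρ(π(x)). Computing each image: ρ(π(1)) = ρ(7) = 8, ρ(π(2)) = ρ(1) = 6, ρ(π(3)) = ρ(4) = 4, ρ(π(4)) = ρ(5) = 1, ρ(π(5)) = ρ(8) = 2, ρ(π(6)) = ρ(2) = 5, ρ(π(7)) = ρ(6) = 3, ρ(π(8)) = ρ(3) = 7.
Hence πρ = [8 6 4 1 2 5 3 7].

8 6 4 1 2 5 3 7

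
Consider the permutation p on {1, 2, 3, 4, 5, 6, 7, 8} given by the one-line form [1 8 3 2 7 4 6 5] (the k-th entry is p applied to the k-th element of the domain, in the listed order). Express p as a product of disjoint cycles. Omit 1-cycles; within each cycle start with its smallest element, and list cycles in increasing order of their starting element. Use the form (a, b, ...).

(2, 8, 5, 7, 6, 4)

Iterating p from 2 gives 2 → 8 → 5 → 7 → 6 → 4 → 2; that is the 6-cycle (2, 8, 5, 7, 6, 4).
Repeating from the next unused element and collecting all non-trivial cycles gives (2, 8, 5, 7, 6, 4).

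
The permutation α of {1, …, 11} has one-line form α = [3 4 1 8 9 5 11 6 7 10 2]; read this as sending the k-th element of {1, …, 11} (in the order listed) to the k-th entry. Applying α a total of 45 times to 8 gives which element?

Tracing 8 → 6 → … returns to 8 after 8 steps, so 8 lies in an 8-cycle (2, 4, 8, 6, 5, 9, 7, 11).
Since the cycle has length 8, α^45 acts on it the same as α^5 (45 mod 8 = 5).
Advancing 5 steps from 8: 8 → 6 → 5 → 9 → 7 → 11.

11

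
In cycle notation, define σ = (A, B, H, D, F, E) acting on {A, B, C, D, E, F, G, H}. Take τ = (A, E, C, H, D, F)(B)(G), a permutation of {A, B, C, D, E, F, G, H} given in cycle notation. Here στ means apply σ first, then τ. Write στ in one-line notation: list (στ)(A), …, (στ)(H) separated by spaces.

(στ)(x) = τ(σ(x)). Computing each image: τ(σ(A)) = τ(B) = B, τ(σ(B)) = τ(H) = D, τ(σ(C)) = τ(C) = H, τ(σ(D)) = τ(F) = A, τ(σ(E)) = τ(A) = E, τ(σ(F)) = τ(E) = C, τ(σ(G)) = τ(G) = G, τ(σ(H)) = τ(D) = F.
Hence στ = [B D H A E C G F].

B D H A E C G F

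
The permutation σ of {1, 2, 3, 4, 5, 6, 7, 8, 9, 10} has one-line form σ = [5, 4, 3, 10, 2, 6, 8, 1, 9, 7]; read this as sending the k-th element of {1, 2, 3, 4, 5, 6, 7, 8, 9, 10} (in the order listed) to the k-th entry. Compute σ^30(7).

Tracing 7 → 8 → … returns to 7 after 7 steps, so 7 lies in a 7-cycle (1, 5, 2, 4, 10, 7, 8).
Powers repeat with period 7 on this cycle, and 30 mod 7 = 2, so σ^30(7) = σ^2(7).
Advancing 2 steps from 7: 7 → 8 → 1.

1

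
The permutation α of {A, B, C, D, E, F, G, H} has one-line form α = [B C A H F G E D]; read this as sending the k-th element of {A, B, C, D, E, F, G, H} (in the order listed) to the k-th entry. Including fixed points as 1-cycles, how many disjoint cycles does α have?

3

The cycle decomposition is (A B C)(D H)(E F G), which has 3 cycles (counting 1-cycles).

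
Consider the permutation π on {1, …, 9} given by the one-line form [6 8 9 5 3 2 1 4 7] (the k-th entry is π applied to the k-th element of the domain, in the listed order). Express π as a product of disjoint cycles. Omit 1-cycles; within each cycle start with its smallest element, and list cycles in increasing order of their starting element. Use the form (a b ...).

From 1: 1 → 6 → 2 → 8 → 4 → 5 → 3 → 9 → 7 → 1, closing the cycle (1 6 2 8 4 5 3 9 7).
Continuing from each remaining unvisited element yields (1 6 2 8 4 5 3 9 7).

(1 6 2 8 4 5 3 9 7)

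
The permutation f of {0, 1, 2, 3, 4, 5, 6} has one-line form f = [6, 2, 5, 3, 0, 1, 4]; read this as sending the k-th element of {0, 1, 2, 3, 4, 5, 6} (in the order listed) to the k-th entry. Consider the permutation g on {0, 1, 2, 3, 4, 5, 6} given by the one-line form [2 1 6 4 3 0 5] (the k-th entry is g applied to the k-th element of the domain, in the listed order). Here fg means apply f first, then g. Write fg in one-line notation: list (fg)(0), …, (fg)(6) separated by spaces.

5 6 0 4 2 1 3

(fg)(x) = g(f(x)). Computing each image: g(f(0)) = g(6) = 5, g(f(1)) = g(2) = 6, g(f(2)) = g(5) = 0, g(f(3)) = g(3) = 4, g(f(4)) = g(0) = 2, g(f(5)) = g(1) = 1, g(f(6)) = g(4) = 3.
Hence fg = [5 6 0 4 2 1 3].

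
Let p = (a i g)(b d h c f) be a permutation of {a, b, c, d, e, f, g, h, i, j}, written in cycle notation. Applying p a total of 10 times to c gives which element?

c

c lies in the 5-cycle (b d h c f).
Powers repeat with period 5 on this cycle, and 10 mod 5 = 0, so p^10(c) = p^0(c).
So p^10(c) = c.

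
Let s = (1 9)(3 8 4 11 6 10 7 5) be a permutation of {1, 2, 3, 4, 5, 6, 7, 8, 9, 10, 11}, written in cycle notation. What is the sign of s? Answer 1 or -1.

1

The cycle lengths are 8, 2, 1.
A cycle is odd iff its length is even; s has 2 even-length cycles, so sgn(s) = (−1)^2 and s is even.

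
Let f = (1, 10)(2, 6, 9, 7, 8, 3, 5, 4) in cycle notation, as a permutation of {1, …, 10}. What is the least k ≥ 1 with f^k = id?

8

The disjoint cycles have lengths 8, 2.
The order of f is the least common multiple of its cycle lengths: lcm(8, 2) = 8.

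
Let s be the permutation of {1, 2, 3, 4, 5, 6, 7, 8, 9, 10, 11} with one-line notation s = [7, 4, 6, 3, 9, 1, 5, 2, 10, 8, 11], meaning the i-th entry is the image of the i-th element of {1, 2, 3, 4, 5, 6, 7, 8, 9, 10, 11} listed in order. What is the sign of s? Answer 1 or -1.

-1

In disjoint-cycle form the cycle lengths are 10, 1.
A cycle of length ℓ contributes ℓ−1 transpositions, so s is a product of 9 transpositions — odd.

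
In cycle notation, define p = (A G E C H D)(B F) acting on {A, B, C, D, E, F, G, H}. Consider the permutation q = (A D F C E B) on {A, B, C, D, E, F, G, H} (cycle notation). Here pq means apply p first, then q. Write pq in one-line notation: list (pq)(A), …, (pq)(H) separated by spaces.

For each element, apply p then q: A → G → G; B → F → C; C → H → H; D → A → D; E → C → E; F → B → A; G → E → B; H → D → F.
So pq in one-line form is G C H D E A B F.

G C H D E A B F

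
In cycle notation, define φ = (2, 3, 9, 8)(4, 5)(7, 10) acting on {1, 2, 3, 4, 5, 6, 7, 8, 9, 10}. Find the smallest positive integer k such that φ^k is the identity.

4

The cycle type of φ is (4, 2, 2, 1, 1).
Since disjoint cycles commute, ord(φ) = lcm(4, 2, 2) = 4.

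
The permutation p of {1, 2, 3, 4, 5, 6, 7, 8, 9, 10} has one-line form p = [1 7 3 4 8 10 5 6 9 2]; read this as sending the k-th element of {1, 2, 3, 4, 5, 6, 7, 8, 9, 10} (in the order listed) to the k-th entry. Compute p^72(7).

7

Tracing 7 → 5 → … returns to 7 after 6 steps, so 7 lies in a 6-cycle (2 7 5 8 6 10).
Since the cycle has length 6, p^72 acts on it the same as p^0 (72 mod 6 = 0).
So p^72(7) = 7.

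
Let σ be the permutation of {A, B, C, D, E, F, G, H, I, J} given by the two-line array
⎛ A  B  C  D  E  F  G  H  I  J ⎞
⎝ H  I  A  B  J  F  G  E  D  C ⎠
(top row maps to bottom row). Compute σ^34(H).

A

Tracing H → E → … returns to H after 5 steps, so H lies in a 5-cycle (A, H, E, J, C).
On a 5-cycle, σ^5 is the identity, so σ^34 = σ^4 there (34 ≡ 4 mod 5).
Stepping 4 places around the cycle: H → E → J → C → A.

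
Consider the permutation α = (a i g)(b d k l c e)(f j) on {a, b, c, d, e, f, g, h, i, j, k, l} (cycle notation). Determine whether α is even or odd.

The cycle lengths are 6, 3, 2, 1.
A cycle is odd iff its length is even; α has 2 even-length cycles, so sgn(α) = (−1)^2 and α is even.

even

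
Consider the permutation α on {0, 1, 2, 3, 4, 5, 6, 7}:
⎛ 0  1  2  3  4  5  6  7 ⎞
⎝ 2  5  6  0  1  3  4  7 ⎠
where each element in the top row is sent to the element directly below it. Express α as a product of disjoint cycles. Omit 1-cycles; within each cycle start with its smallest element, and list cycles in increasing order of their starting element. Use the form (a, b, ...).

Iterating α from 0 gives 0 → 2 → 6 → 4 → 1 → 5 → 3 → 0; that is the 7-cycle (0, 2, 6, 4, 1, 5, 3).
Continuing from each remaining unvisited element yields (0, 2, 6, 4, 1, 5, 3).

(0, 2, 6, 4, 1, 5, 3)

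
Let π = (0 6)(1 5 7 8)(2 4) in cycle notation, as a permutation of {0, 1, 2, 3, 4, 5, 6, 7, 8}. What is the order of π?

The cycle type of π is (4, 2, 2, 1).
The order of π is the least common multiple of its cycle lengths: lcm(4, 2, 2) = 4.

4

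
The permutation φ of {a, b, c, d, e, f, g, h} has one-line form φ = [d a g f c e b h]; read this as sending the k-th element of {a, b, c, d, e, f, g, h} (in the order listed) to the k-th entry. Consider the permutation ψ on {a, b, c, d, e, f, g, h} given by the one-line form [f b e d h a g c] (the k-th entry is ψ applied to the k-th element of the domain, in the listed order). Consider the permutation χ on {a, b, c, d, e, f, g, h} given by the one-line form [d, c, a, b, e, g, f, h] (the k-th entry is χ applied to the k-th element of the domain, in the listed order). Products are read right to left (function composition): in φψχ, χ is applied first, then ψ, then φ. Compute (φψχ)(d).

(φψχ)(d) = φ(ψ(χ(d))). χ(d) = b, then ψ(b) = b, then φ(b) = a, so the result is a.

a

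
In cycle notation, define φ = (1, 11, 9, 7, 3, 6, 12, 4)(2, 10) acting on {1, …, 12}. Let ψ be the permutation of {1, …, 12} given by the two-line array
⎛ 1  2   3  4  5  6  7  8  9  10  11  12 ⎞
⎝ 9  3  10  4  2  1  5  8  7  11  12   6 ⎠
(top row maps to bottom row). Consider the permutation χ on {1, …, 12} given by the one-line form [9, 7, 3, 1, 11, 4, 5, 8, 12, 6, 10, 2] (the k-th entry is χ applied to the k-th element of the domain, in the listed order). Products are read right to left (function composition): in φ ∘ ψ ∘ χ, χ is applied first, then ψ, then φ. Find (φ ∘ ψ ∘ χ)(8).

8

(φ ∘ ψ ∘ χ)(8) = φ(ψ(χ(8))). χ(8) = 8, then ψ(8) = 8, then φ(8) = 8, so the result is 8.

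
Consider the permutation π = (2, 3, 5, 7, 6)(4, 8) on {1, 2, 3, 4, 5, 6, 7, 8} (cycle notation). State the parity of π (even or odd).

odd

The cycle lengths are 5, 2, 1.
A cycle is odd iff its length is even; π has 1 even-length cycle, so sgn(π) = (−1)^1 and π is odd.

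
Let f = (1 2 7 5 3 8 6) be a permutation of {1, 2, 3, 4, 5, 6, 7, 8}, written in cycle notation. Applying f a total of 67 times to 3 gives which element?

2

3 lies in the 7-cycle (1 2 7 5 3 8 6).
Powers repeat with period 7 on this cycle, and 67 mod 7 = 4, so f^67(3) = f^4(3).
Advancing 4 steps from 3: 3 → 8 → 6 → 1 → 2.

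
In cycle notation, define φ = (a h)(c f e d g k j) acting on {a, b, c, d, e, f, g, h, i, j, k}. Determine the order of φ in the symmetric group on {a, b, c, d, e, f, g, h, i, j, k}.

The disjoint cycles have lengths 7, 2, 1, 1.
Since disjoint cycles commute, ord(φ) = lcm(7, 2) = 14.

14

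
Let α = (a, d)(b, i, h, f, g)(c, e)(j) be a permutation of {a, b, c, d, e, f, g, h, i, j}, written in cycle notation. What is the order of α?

The cycle type of α is (5, 2, 2, 1).
Since disjoint cycles commute, ord(α) = lcm(5, 2, 2) = 10.

10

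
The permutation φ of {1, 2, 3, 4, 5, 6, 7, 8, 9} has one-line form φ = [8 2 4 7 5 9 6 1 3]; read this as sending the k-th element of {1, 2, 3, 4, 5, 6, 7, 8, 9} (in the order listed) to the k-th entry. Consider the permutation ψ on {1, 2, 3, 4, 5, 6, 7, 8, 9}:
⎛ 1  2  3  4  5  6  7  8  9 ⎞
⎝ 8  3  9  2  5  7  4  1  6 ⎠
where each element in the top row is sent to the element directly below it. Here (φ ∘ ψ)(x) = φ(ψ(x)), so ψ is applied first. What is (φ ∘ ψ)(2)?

4

First apply ψ: ψ(2) = 3, then φ(3) = 4. Thus (φ ∘ ψ)(2) = 4.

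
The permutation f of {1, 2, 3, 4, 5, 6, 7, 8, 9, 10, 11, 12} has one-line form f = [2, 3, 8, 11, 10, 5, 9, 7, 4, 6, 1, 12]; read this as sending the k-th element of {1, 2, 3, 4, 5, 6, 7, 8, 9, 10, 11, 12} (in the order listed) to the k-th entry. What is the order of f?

24

The disjoint-cycle form of f has cycle lengths 8, 3, 1.
The order is lcm(8, 3) = 24.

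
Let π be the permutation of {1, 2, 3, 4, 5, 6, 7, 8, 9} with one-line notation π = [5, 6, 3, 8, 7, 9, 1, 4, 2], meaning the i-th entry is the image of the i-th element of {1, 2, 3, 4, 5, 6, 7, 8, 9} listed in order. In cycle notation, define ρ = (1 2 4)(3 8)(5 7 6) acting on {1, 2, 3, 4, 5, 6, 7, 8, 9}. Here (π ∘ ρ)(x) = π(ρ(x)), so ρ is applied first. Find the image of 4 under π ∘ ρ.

5

First apply ρ: ρ(4) = 1, then π(1) = 5. Thus (π ∘ ρ)(4) = 5.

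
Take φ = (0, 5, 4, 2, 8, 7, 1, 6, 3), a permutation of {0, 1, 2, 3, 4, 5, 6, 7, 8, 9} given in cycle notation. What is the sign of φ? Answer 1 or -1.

The cycle lengths are 9, 1.
A cycle of length ℓ contributes ℓ−1 transpositions, so φ is a product of 8 transpositions — even.

1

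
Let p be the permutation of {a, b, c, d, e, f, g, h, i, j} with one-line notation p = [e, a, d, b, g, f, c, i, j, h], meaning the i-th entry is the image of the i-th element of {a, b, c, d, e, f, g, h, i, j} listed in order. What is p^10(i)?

Tracing i → j → … returns to i after 3 steps, so i lies in a 3-cycle (h i j).
Since the cycle has length 3, p^10 acts on it the same as p^1 (10 mod 3 = 1).
Advancing 1 step from i: i → j.

j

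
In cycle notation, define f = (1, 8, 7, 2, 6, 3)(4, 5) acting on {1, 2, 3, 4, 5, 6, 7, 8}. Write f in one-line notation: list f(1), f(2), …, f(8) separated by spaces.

8 6 1 5 4 3 2 7

Each element maps to the next entry in its cycle (wrapping to the front): 1↦8, 2↦6, 3↦1, 4↦5, 5↦4, 6↦3, 7↦2, 8↦7.
Listing these in domain order gives 8 6 1 5 4 3 2 7.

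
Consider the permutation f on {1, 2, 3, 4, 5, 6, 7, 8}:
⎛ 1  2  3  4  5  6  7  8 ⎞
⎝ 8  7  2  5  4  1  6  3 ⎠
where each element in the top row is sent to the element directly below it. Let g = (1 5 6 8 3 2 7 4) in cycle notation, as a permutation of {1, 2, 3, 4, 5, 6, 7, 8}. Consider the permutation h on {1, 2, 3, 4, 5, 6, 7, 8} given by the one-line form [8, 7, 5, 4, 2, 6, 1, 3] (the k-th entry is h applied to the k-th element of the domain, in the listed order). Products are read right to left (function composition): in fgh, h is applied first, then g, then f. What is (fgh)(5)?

6

(fgh)(5) = f(g(h(5))). h(5) = 2, then g(2) = 7, then f(7) = 6, so the result is 6.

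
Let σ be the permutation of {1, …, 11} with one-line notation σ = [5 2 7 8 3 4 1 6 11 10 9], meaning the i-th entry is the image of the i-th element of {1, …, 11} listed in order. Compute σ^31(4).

8

Tracing 4 → 8 → … returns to 4 after 3 steps, so 4 lies in a 3-cycle (4 8 6).
Since the cycle has length 3, σ^31 acts on it the same as σ^1 (31 mod 3 = 1).
Advancing 1 step from 4: 4 → 8.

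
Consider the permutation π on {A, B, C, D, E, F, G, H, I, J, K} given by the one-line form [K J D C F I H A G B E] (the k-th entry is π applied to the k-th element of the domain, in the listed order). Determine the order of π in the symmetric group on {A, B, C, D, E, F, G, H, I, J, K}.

Writing π as disjoint cycles, the cycle lengths are 7, 2, 2.
Since disjoint cycles commute, ord(π) = lcm(7, 2, 2) = 14.

14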